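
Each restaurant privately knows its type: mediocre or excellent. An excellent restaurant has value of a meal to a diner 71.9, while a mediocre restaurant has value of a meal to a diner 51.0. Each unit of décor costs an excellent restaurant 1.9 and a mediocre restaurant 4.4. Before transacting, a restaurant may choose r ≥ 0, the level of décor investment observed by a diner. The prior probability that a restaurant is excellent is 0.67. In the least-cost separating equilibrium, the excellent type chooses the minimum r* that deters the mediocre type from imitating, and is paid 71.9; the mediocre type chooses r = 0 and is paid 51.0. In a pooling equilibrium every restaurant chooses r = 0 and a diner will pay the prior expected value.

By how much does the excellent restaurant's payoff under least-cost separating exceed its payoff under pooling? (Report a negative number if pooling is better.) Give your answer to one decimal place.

-2.1

Least-cost separating signal: r* solves 51.0 = 71.9 − 4.4·r*, so r* = (71.9 − 51.0)/4.4 = 4.75.
Excellent type's separating payoff: 71.9 − 1.9 × r* = 71.9 − 1.9 × (71.9 − 51.0)/4.4 = 71.9 − 39.71/4.4 = 62.875.
Pooling payoff: 0.67 × 71.9 + 0.33 × 51.0 = 65.003.
Difference: 62.875 − 65.003 = -2.128, i.e. -2.1 to one decimal place.
The excellent type would prefer the pooling outcome.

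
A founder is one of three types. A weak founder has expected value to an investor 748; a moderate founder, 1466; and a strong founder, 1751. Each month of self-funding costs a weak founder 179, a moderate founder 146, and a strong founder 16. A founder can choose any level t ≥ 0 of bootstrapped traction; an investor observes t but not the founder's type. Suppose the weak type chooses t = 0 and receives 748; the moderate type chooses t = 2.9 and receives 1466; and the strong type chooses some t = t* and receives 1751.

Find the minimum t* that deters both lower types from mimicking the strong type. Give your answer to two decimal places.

5.60

Moderate type (on-path payoff 1466 − 146×2.9 = 1042.6) won't mimic when 1042.6 ≥ 1751 − 146·t*, i.e. t* ≥ 4.85.
Weak type (on-path payoff 748) won't mimic when 748 ≥ 1751 − 179·t*, i.e. t* ≥ 5.60.
Both must hold, so t* = max(5.60, 4.85) = 5.60. The weak type's constraint binds.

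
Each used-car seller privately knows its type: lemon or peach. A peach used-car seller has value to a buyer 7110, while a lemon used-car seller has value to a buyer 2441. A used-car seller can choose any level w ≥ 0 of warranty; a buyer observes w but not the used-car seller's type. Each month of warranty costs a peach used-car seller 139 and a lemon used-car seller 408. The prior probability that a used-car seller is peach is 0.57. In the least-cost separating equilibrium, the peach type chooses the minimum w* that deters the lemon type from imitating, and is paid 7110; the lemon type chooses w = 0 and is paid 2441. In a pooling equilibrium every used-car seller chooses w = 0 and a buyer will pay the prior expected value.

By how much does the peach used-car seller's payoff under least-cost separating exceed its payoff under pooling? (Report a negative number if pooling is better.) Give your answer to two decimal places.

Least-cost separating signal: w* solves 2441 = 7110 − 408·w*, so w* = (7110 − 2441)/408 ≈ 11.4436.
Peach type's separating payoff: 7110 − 139 × w* = 7110 − 139 × (7110 − 2441)/408 = 7110 − 648991/408 ≈ 5519.3358.
Pooling payoff: 0.57 × 7110 + 0.43 × 2441 = 5102.33.
Difference: 5519.3358 − 5102.33 = 417.0058, i.e. 417.01 to two decimal places.
The peach type prefers to separate.

417.01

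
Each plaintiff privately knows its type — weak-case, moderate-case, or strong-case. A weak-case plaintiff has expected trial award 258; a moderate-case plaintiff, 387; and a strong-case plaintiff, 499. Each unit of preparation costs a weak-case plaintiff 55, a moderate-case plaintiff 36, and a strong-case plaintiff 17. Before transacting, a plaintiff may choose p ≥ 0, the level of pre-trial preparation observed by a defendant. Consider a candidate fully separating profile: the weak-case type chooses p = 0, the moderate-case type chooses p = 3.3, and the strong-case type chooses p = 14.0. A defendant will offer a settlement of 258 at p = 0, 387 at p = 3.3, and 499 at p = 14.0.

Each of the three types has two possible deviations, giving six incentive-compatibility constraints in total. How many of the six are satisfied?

Weak-case (own payoff 258): to p=3.3 gives 387 − 55×3.3 = 205.5 → no gain ✓; to p=14.0 gives 499 − 55×14.0 = -271 → no gain ✓.
Moderate-case (own payoff 387 − 36×3.3 = 268.2): to p=0 gives 258 → no gain ✓; to p=14.0 gives 499 − 36×14.0 = -5 → no gain ✓.
Strong-case (own payoff 499 − 17×14.0 = 261): to p=0 gives 258 → no gain ✓; to p=3.3 gives 387 − 17×3.3 = 330.9 → profitable ✗.
5 of the 6 constraints hold; not an equilibrium.

5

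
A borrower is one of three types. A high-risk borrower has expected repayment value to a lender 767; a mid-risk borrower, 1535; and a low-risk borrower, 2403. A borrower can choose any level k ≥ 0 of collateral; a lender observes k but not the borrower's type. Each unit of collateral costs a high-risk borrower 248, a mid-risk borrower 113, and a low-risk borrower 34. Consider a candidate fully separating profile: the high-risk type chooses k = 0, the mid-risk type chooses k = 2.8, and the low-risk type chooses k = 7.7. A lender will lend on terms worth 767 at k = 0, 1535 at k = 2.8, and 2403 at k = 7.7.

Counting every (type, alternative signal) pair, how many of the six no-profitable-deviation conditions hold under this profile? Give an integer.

4

Low-risk (own payoff 2403 − 34×7.7 = 2141.2): to k=0 gives 767 → no gain ✓; to k=2.8 gives 1535 − 34×2.8 = 1439.8 → no gain ✓.
High-risk (own payoff 767): to k=2.8 gives 1535 − 248×2.8 = 840.6 → profitable ✗; to k=7.7 gives 2403 − 248×7.7 = 493.4 → no gain ✓.
Mid-risk (own payoff 1535 − 113×2.8 = 1218.6): to k=0 gives 767 → no gain ✓; to k=7.7 gives 2403 − 113×7.7 = 1532.9 → profitable ✗.
4 of the 6 constraints hold; not an equilibrium.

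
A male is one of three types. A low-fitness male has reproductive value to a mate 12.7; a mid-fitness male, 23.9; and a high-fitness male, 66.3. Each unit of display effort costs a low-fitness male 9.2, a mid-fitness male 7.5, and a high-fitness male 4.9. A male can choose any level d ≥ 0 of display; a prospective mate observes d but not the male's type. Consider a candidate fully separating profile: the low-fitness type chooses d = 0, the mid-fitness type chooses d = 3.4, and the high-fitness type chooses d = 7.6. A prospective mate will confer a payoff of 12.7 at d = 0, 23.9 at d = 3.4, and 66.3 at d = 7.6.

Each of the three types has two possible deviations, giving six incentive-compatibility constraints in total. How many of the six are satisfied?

Low-fitness (own payoff 12.7): to d=3.4 gives 23.9 − 9.2×3.4 = -7.38 → no gain ✓; to d=7.6 gives 66.3 − 9.2×7.6 = -3.62 → no gain ✓.
Mid-fitness (own payoff 23.9 − 7.5×3.4 = -1.6): to d=0 gives 12.7 → profitable ✗; to d=7.6 gives 66.3 − 7.5×7.6 = 9.3 → profitable ✗.
High-fitness (own payoff 66.3 − 4.9×7.6 = 29.06): to d=0 gives 12.7 → no gain ✓; to d=3.4 gives 23.9 − 4.9×3.4 = 7.24 → no gain ✓.
4 of the 6 constraints hold; not an equilibrium.

4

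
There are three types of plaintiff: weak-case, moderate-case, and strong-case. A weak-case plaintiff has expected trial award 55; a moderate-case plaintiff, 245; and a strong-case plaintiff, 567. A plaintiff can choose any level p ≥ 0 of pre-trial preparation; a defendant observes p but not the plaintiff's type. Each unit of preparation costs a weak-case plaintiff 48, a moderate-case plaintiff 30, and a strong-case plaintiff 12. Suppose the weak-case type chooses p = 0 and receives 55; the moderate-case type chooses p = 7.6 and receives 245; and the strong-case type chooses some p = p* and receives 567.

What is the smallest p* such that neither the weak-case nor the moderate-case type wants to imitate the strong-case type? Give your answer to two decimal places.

18.33

Moderate-case type (on-path payoff 245 − 30×7.6 = 17) won't mimic when 17 ≥ 567 − 30·p*, i.e. p* ≥ 18.33.
Weak-case type (on-path payoff 55) won't mimic when 55 ≥ 567 − 48·p*, i.e. p* ≥ 10.67.
Both must hold, so p* = max(10.67, 18.33) = 18.33. The moderate-case type's constraint binds.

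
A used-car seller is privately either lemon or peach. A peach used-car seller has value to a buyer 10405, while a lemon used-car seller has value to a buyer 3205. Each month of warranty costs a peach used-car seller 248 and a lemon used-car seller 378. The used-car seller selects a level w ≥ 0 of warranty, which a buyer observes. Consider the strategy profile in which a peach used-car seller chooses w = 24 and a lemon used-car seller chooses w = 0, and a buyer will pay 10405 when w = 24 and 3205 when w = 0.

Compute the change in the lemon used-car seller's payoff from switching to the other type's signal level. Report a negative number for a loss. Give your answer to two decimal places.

Playing w = 0 the lemon used-car seller receives 3205.
Deviating to w = 24 brings payment 10405 at cost 378 × 24 = 9072, netting 1333.
Gain from deviating: 1333 − 3205 = -1872.00.
The gain is negative, so the lemon type's incentive-compatibility constraint is satisfied.

-1872.00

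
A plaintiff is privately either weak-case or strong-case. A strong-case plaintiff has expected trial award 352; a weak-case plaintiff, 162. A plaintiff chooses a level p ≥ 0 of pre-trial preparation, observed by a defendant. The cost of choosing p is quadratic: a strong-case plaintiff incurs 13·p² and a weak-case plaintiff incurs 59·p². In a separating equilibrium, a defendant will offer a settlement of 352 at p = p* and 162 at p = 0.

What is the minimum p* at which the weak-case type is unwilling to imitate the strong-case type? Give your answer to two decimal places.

1.79

The weak-case type at p = 0 receives 162; imitating at p* yields 352 − 59·p*².
Indifference: 162 = 352 − 59·p*², so p*² = (352 − 162) / 59 ≈ 3.2203.
p* = √3.2203 ≈ 1.79.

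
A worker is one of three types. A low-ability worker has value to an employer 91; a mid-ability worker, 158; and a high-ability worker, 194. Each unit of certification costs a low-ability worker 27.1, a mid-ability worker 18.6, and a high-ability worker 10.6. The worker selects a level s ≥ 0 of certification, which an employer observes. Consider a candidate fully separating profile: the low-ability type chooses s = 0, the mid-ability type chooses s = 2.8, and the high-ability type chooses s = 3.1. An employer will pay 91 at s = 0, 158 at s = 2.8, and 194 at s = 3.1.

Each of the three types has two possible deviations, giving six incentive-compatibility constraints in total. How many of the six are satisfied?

High-ability (own payoff 194 − 10.6×3.1 = 161.14): to s=0 gives 91 → no gain ✓; to s=2.8 gives 158 − 10.6×2.8 = 128.32 → no gain ✓.
Low-ability (own payoff 91): to s=2.8 gives 158 − 27.1×2.8 = 82.12 → no gain ✓; to s=3.1 gives 194 − 27.1×3.1 = 109.99 → profitable ✗.
Mid-ability (own payoff 158 − 18.6×2.8 = 105.92): to s=0 gives 91 → no gain ✓; to s=3.1 gives 194 − 18.6×3.1 = 136.34 → profitable ✗.
4 of the 6 constraints hold; not an equilibrium.

4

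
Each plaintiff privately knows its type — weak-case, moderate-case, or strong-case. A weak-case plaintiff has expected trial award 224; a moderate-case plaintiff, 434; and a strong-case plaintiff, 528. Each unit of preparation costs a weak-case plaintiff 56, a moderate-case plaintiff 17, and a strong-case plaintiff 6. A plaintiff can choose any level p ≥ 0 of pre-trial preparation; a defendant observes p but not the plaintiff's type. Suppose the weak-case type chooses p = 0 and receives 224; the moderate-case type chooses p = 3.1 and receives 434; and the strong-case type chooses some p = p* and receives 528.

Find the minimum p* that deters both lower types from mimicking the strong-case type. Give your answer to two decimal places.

Weak-case type (on-path payoff 224) won't mimic when 224 ≥ 528 − 56·p*, i.e. p* ≥ 5.43.
Moderate-case type (on-path payoff 434 − 17×3.1 = 381.3) won't mimic when 381.3 ≥ 528 − 17·p*, i.e. p* ≥ 8.63.
Both must hold, so p* = max(5.43, 8.63) = 8.63. The moderate-case type's constraint binds.

8.63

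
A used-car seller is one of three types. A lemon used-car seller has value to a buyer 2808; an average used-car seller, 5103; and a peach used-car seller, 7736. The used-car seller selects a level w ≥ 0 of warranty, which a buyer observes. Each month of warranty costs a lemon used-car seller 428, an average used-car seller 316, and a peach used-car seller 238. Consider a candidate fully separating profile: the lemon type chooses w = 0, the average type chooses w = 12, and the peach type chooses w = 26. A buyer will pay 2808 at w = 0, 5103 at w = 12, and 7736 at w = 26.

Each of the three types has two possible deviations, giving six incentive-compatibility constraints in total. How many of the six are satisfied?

Lemon (own payoff 2808): to w=12 gives 5103 − 428×12 = -33 → no gain ✓; to w=26 gives 7736 − 428×26 = -3392 → no gain ✓.
Average (own payoff 5103 − 316×12 = 1311): to w=0 gives 2808 → profitable ✗; to w=26 gives 7736 − 316×26 = -480 → no gain ✓.
Peach (own payoff 7736 − 238×26 = 1548): to w=0 gives 2808 → profitable ✗; to w=12 gives 5103 − 238×12 = 2247 → profitable ✗.
3 of the 6 constraints hold; not an equilibrium.

3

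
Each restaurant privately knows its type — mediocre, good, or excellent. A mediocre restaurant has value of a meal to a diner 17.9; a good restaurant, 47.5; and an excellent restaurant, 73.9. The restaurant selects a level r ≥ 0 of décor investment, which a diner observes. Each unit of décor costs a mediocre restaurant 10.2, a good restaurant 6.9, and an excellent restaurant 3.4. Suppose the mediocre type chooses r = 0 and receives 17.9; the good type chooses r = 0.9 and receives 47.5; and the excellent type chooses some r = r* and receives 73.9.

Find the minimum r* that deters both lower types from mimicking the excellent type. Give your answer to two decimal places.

5.49

Good type (on-path payoff 47.5 − 6.9×0.9 = 41.29) won't mimic when 41.29 ≥ 73.9 − 6.9·r*, i.e. r* ≥ 4.73.
Mediocre type (on-path payoff 17.9) won't mimic when 17.9 ≥ 73.9 − 10.2·r*, i.e. r* ≥ 5.49.
Both must hold, so r* = max(5.49, 4.73) = 5.49. The mediocre type's constraint binds.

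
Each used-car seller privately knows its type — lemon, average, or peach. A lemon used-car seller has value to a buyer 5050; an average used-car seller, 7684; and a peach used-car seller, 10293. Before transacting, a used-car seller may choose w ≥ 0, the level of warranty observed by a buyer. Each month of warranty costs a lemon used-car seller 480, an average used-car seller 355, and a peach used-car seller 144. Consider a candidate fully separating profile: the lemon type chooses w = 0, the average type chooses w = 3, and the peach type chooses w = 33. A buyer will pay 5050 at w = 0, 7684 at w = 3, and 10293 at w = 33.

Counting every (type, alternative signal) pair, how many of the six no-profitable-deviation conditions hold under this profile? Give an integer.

Lemon (own payoff 5050): to w=3 gives 7684 − 480×3 = 6244 → profitable ✗; to w=33 gives 10293 − 480×33 = -5547 → no gain ✓.
Peach (own payoff 10293 − 144×33 = 5541): to w=0 gives 5050 → no gain ✓; to w=3 gives 7684 − 144×3 = 7252 → profitable ✗.
Average (own payoff 7684 − 355×3 = 6619): to w=0 gives 5050 → no gain ✓; to w=33 gives 10293 − 355×33 = -1422 → no gain ✓.
4 of the 6 constraints hold; not an equilibrium.

4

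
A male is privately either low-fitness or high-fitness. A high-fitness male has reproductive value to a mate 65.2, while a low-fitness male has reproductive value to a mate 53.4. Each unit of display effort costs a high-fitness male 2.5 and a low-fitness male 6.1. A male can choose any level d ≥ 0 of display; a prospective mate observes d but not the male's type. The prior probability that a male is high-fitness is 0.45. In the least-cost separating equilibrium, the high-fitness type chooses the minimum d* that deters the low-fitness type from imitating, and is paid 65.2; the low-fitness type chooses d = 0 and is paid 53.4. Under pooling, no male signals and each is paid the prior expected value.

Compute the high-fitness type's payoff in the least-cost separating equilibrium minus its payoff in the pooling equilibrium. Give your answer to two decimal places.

1.65

Least-cost separating signal: d* solves 53.4 = 65.2 − 6.1·d*, so d* = (65.2 − 53.4)/6.1 ≈ 1.9344.
High-fitness type's separating payoff: 65.2 − 2.5 × d* = 65.2 − 2.5 × (65.2 − 53.4)/6.1 = 65.2 − 29.5/6.1 ≈ 60.3639.
Pooling payoff: 0.45 × 65.2 + 0.55 × 53.4 = 58.71.
Difference: 60.3639 − 58.71 = 1.6539, i.e. 1.65 to two decimal places.
The high-fitness type prefers to separate.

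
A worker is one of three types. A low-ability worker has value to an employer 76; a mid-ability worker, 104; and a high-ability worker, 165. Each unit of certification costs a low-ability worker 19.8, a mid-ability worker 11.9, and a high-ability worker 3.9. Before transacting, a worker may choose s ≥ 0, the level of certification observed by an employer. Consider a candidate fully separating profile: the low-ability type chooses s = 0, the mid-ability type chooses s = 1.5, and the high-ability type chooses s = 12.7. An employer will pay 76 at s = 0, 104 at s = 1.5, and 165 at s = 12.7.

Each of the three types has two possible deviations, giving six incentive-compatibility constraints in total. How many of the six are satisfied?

6

High-ability (own payoff 165 − 3.9×12.7 = 115.47): to s=0 gives 76 → no gain ✓; to s=1.5 gives 104 − 3.9×1.5 = 98.15 → no gain ✓.
Mid-ability (own payoff 104 − 11.9×1.5 = 86.15): to s=0 gives 76 → no gain ✓; to s=12.7 gives 165 − 11.9×12.7 = 13.87 → no gain ✓.
Low-ability (own payoff 76): to s=1.5 gives 104 − 19.8×1.5 = 74.3 → no gain ✓; to s=12.7 gives 165 − 19.8×12.7 = -86.46 → no gain ✓.
6 of the 6 constraints hold; this profile is a separating equilibrium.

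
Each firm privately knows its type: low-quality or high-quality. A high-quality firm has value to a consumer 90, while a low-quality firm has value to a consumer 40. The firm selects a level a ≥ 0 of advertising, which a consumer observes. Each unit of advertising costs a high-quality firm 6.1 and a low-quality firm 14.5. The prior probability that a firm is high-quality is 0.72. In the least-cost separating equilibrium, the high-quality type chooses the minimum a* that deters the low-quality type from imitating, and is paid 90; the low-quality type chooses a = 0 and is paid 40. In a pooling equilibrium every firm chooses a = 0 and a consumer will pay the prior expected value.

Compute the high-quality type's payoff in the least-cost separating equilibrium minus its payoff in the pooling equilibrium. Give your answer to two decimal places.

Least-cost separating signal: a* solves 40 = 90 − 14.5·a*, so a* = (90 − 40)/14.5 ≈ 3.4483.
High-quality type's separating payoff: 90 − 6.1 × a* = 90 − 6.1 × (90 − 40)/14.5 = 90 − 305/14.5 ≈ 68.9655.
Pooling payoff: 0.72 × 90 + 0.28 × 40 = 76.
Difference: 68.9655 − 76 = -7.0345, i.e. -7.03 to two decimal places.
The high-quality type would prefer the pooling outcome.

-7.03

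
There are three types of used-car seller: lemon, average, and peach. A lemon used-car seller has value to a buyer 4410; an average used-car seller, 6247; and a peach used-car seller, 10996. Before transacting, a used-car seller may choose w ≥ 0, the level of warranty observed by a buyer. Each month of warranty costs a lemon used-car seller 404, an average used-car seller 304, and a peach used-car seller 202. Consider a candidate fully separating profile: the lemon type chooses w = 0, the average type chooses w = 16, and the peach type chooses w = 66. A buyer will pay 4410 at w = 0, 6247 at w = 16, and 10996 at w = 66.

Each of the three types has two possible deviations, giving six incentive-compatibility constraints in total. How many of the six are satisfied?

3

Peach (own payoff 10996 − 202×66 = -2336): to w=0 gives 4410 → profitable ✗; to w=16 gives 6247 − 202×16 = 3015 → profitable ✗.
Lemon (own payoff 4410): to w=16 gives 6247 − 404×16 = -217 → no gain ✓; to w=66 gives 10996 − 404×66 = -15668 → no gain ✓.
Average (own payoff 6247 − 304×16 = 1383): to w=0 gives 4410 → profitable ✗; to w=66 gives 10996 − 304×66 = -9068 → no gain ✓.
3 of the 6 constraints hold; not an equilibrium.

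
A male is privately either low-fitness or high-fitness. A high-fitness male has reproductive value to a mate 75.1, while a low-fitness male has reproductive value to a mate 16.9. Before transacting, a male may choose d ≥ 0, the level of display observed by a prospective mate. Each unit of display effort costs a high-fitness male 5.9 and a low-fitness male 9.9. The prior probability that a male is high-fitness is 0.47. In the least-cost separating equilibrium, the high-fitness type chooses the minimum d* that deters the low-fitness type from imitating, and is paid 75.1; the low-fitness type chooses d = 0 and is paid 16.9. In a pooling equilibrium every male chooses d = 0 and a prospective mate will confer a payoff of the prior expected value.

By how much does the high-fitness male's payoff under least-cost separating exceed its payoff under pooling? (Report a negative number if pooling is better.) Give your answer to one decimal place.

Least-cost separating signal: d* solves 16.9 = 75.1 − 9.9·d*, so d* = (75.1 − 16.9)/9.9 ≈ 5.8788.
High-fitness type's separating payoff: 75.1 − 5.9 × d* = 75.1 − 5.9 × (75.1 − 16.9)/9.9 = 75.1 − 343.38/9.9 ≈ 40.415.
Pooling payoff: 0.47 × 75.1 + 0.53 × 16.9 = 44.254.
Difference: 40.415 − 44.254 = -3.839, i.e. -3.8 to one decimal place.
The high-fitness type would prefer the pooling outcome.

-3.8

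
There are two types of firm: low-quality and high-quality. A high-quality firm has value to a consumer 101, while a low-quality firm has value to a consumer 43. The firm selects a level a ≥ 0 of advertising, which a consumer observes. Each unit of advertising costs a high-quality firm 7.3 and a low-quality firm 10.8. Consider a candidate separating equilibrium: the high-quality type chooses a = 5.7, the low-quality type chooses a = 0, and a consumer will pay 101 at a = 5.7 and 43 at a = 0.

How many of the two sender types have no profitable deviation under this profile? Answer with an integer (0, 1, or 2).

2

Low-quality type: stay at 0 → 43; mimic → 101 − 10.8 × 5.7 = 39.44. IC holds (43 ≥ 39.44).
High-quality type: signal → 101 − 7.3 × 5.7 = 59.39; deviate to 0 → 43. IC holds (59.39 ≥ 43).
2 of 2 constraints hold, so this is a separating equilibrium.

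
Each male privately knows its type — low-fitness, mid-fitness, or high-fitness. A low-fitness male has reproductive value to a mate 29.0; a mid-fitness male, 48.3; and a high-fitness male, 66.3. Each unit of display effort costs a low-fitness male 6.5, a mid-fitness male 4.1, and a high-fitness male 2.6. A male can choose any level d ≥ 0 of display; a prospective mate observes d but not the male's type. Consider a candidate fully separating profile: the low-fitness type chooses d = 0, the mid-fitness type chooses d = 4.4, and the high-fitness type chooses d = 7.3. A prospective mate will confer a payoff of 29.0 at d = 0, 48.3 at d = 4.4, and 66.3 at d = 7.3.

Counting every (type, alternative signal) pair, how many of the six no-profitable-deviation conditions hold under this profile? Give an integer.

5

Mid-fitness (own payoff 48.3 − 4.1×4.4 = 30.26): to d=0 gives 29.0 → no gain ✓; to d=7.3 gives 66.3 − 4.1×7.3 = 36.37 → profitable ✗.
High-fitness (own payoff 66.3 − 2.6×7.3 = 47.32): to d=0 gives 29.0 → no gain ✓; to d=4.4 gives 48.3 − 2.6×4.4 = 36.86 → no gain ✓.
Low-fitness (own payoff 29.0): to d=4.4 gives 48.3 − 6.5×4.4 = 19.7 → no gain ✓; to d=7.3 gives 66.3 − 6.5×7.3 = 18.85 → no gain ✓.
5 of the 6 constraints hold; not an equilibrium.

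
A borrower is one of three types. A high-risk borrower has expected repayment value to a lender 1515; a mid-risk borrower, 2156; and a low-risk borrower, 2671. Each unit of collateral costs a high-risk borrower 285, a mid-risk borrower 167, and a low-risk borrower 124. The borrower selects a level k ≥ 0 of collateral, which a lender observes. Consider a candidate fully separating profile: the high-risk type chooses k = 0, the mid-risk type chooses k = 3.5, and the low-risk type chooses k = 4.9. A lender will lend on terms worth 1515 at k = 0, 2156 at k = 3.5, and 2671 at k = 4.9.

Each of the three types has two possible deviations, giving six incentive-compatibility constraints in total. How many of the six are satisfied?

Low-risk (own payoff 2671 − 124×4.9 = 2063.4): to k=0 gives 1515 → no gain ✓; to k=3.5 gives 2156 − 124×3.5 = 1722 → no gain ✓.
Mid-risk (own payoff 2156 − 167×3.5 = 1571.5): to k=0 gives 1515 → no gain ✓; to k=4.9 gives 2671 − 167×4.9 = 1852.7 → profitable ✗.
High-risk (own payoff 1515): to k=3.5 gives 2156 − 285×3.5 = 1158.5 → no gain ✓; to k=4.9 gives 2671 − 285×4.9 = 1274.5 → no gain ✓.
5 of the 6 constraints hold; not an equilibrium.

5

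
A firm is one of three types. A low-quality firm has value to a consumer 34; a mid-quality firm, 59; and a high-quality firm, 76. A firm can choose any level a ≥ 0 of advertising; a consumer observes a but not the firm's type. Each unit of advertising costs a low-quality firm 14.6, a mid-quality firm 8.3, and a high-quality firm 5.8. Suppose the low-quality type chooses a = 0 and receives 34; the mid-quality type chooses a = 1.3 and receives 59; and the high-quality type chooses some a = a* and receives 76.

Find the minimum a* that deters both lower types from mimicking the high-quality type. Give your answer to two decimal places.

3.35

Low-quality type (on-path payoff 34) won't mimic when 34 ≥ 76 − 14.6·a*, i.e. a* ≥ 2.88.
Mid-quality type (on-path payoff 59 − 8.3×1.3 = 48.21) won't mimic when 48.21 ≥ 76 − 8.3·a*, i.e. a* ≥ 3.35.
Both must hold, so a* = max(2.88, 3.35) = 3.35. The mid-quality type's constraint binds.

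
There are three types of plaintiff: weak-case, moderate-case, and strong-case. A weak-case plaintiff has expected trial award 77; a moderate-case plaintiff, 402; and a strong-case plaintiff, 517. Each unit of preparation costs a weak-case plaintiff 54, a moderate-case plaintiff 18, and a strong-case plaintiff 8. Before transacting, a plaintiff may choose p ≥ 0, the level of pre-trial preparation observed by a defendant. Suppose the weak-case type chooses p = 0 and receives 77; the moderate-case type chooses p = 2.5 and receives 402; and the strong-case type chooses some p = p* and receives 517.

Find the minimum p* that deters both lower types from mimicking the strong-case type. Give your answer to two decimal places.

Moderate-case type (on-path payoff 402 − 18×2.5 = 357) won't mimic when 357 ≥ 517 − 18·p*, i.e. p* ≥ 8.89.
Weak-case type (on-path payoff 77) won't mimic when 77 ≥ 517 − 54·p*, i.e. p* ≥ 8.15.
Both must hold, so p* = max(8.15, 8.89) = 8.89. The moderate-case type's constraint binds.

8.89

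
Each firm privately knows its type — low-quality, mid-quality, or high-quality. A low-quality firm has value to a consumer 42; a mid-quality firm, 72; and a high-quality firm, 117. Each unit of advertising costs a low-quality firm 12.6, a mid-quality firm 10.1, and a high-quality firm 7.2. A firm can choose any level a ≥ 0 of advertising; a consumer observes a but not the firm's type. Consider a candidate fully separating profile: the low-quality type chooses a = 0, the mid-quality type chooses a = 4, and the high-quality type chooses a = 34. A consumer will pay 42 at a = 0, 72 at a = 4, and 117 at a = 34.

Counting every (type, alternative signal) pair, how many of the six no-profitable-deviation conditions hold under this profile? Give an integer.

Mid-quality (own payoff 72 − 10.1×4 = 31.6): to a=0 gives 42 → profitable ✗; to a=34 gives 117 − 10.1×34 = -226.4 → no gain ✓.
High-quality (own payoff 117 − 7.2×34 = -127.8): to a=0 gives 42 → profitable ✗; to a=4 gives 72 − 7.2×4 = 43.2 → profitable ✗.
Low-quality (own payoff 42): to a=4 gives 72 − 12.6×4 = 21.6 → no gain ✓; to a=34 gives 117 − 12.6×34 = -311.4 → no gain ✓.
3 of the 6 constraints hold; not an equilibrium.

3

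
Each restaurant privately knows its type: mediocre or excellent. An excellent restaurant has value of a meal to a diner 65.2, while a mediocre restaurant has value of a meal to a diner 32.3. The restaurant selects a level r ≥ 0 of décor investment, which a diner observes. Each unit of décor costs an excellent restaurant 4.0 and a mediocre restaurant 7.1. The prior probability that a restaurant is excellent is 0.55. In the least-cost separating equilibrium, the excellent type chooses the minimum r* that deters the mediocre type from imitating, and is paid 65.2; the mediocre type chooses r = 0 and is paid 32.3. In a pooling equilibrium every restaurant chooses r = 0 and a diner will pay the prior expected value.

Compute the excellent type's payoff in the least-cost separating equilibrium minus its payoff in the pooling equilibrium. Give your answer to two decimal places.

Least-cost separating signal: r* solves 32.3 = 65.2 − 7.1·r*, so r* = (65.2 − 32.3)/7.1 ≈ 4.6338.
Excellent type's separating payoff: 65.2 − 4.0 × r* = 65.2 − 4.0 × (65.2 − 32.3)/7.1 = 65.2 − 131.6/7.1 ≈ 46.6648.
Pooling payoff: 0.55 × 65.2 + 0.45 × 32.3 = 50.395.
Difference: 46.6648 − 50.395 = -3.7302, i.e. -3.73 to two decimal places.
The excellent type would prefer the pooling outcome.

-3.73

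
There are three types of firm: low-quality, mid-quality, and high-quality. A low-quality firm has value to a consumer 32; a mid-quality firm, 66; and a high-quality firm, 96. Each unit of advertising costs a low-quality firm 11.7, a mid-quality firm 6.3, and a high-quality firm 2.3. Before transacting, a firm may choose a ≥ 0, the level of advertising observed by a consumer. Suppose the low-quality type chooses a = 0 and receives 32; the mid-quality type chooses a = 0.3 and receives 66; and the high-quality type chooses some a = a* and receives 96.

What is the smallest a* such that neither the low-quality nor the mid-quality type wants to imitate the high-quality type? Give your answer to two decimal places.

Mid-quality type (on-path payoff 66 − 6.3×0.3 = 64.11) won't mimic when 64.11 ≥ 96 − 6.3·a*, i.e. a* ≥ 5.06.
Low-quality type (on-path payoff 32) won't mimic when 32 ≥ 96 − 11.7·a*, i.e. a* ≥ 5.47.
Both must hold, so a* = max(5.47, 5.06) = 5.47. The low-quality type's constraint binds.

5.47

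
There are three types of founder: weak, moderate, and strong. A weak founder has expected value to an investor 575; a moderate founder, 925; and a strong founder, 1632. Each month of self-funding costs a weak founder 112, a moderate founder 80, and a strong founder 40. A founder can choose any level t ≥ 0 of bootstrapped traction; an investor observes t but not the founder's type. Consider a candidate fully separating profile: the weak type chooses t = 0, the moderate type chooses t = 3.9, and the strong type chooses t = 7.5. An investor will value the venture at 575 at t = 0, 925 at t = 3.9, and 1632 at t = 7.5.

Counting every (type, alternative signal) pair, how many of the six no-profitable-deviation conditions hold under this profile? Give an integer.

Weak (own payoff 575): to t=3.9 gives 925 − 112×3.9 = 488.2 → no gain ✓; to t=7.5 gives 1632 − 112×7.5 = 792 → profitable ✗.
Strong (own payoff 1632 − 40×7.5 = 1332): to t=0 gives 575 → no gain ✓; to t=3.9 gives 925 − 40×3.9 = 769 → no gain ✓.
Moderate (own payoff 925 − 80×3.9 = 613): to t=0 gives 575 → no gain ✓; to t=7.5 gives 1632 − 80×7.5 = 1032 → profitable ✗.
4 of the 6 constraints hold; not an equilibrium.

4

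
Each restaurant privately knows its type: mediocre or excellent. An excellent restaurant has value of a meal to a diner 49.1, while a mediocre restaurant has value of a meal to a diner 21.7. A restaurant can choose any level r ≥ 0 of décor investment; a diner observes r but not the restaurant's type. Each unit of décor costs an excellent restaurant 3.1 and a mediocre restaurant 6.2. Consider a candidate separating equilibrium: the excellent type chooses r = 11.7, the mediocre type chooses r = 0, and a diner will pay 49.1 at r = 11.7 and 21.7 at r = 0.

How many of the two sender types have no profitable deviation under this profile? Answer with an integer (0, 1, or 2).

Mediocre type: stay at 0 → 21.7; mimic → 49.1 − 6.2 × 11.7 = -23.44. IC holds (21.7 ≥ -23.44).
Excellent type: signal → 49.1 − 3.1 × 11.7 = 12.83; deviate to 0 → 21.7. IC fails (12.83 < 21.7).
1 of 2 constraints hold, so this profile is not an equilibrium.

1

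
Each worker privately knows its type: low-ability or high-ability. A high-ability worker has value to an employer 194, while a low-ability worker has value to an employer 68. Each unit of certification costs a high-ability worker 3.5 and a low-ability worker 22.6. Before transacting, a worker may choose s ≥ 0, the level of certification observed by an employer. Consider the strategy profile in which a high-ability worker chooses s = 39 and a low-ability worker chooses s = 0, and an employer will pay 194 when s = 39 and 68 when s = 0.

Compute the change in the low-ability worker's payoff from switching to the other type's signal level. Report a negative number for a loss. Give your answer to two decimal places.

Playing s = 0 the low-ability worker receives 68.
Deviating to s = 39 brings payment 194 at cost 22.6 × 39 = 881.4, netting -687.4.
Gain from deviating: -687.4 − 68 = -755.40.
The gain is negative, so the low-ability type's incentive-compatibility constraint is satisfied.

-755.40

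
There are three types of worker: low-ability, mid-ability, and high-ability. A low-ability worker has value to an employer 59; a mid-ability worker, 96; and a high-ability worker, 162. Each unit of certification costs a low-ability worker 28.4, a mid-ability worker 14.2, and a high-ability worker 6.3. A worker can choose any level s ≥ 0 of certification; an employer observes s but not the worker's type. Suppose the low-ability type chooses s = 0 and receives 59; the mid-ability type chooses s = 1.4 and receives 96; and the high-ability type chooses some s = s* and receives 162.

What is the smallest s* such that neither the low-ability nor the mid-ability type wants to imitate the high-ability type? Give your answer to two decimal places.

6.05

Mid-ability type (on-path payoff 96 − 14.2×1.4 = 76.12) won't mimic when 76.12 ≥ 162 − 14.2·s*, i.e. s* ≥ 6.05.
Low-ability type (on-path payoff 59) won't mimic when 59 ≥ 162 − 28.4·s*, i.e. s* ≥ 3.63.
Both must hold, so s* = max(3.63, 6.05) = 6.05. The mid-ability type's constraint binds.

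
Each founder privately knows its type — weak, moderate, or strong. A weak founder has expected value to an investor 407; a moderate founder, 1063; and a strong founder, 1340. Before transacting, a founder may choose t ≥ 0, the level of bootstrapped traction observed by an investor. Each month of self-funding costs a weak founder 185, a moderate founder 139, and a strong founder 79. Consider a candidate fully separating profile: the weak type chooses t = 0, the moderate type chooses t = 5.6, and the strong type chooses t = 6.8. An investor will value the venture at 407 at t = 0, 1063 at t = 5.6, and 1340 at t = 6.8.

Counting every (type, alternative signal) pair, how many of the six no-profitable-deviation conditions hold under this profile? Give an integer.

4

Moderate (own payoff 1063 − 139×5.6 = 284.6): to t=0 gives 407 → profitable ✗; to t=6.8 gives 1340 − 139×6.8 = 394.8 → profitable ✗.
Strong (own payoff 1340 − 79×6.8 = 802.8): to t=0 gives 407 → no gain ✓; to t=5.6 gives 1063 − 79×5.6 = 620.6 → no gain ✓.
Weak (own payoff 407): to t=5.6 gives 1063 − 185×5.6 = 27 → no gain ✓; to t=6.8 gives 1340 − 185×6.8 = 82 → no gain ✓.
4 of the 6 constraints hold; not an equilibrium.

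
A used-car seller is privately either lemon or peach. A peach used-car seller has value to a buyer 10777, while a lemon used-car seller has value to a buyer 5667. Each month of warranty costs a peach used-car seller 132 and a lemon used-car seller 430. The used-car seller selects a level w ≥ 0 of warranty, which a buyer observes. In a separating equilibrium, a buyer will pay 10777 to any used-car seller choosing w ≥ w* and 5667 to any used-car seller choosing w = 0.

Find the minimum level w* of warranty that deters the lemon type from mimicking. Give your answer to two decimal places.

A lemon used-car seller choosing w = 0 receives 5667.
Imitating at w* instead would pay 10777 at cost 430·w*, netting 10777 − 430·w*.
Indifference: 5667 = 10777 − 430·w*, so w* = (10777 − 5667) / 430 ≈ 11.88.
At w* the lemon type's incentive constraint just binds; the peach type strictly prefers w* since its per-unit cost is lower.

11.88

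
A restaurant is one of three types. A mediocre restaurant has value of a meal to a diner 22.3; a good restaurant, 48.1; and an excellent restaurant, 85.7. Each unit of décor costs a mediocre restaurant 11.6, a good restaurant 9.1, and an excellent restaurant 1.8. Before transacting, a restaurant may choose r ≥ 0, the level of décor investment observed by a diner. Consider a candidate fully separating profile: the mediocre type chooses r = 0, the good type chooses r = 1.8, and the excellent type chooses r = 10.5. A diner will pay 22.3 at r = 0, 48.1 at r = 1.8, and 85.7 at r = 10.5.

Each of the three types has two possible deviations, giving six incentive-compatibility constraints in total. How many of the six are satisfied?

Good (own payoff 48.1 − 9.1×1.8 = 31.72): to r=0 gives 22.3 → no gain ✓; to r=10.5 gives 85.7 − 9.1×10.5 = -9.85 → no gain ✓.
Excellent (own payoff 85.7 − 1.8×10.5 = 66.8): to r=0 gives 22.3 → no gain ✓; to r=1.8 gives 48.1 − 1.8×1.8 = 44.86 → no gain ✓.
Mediocre (own payoff 22.3): to r=1.8 gives 48.1 − 11.6×1.8 = 27.22 → profitable ✗; to r=10.5 gives 85.7 − 11.6×10.5 = -36.1 → no gain ✓.
5 of the 6 constraints hold; not an equilibrium.

5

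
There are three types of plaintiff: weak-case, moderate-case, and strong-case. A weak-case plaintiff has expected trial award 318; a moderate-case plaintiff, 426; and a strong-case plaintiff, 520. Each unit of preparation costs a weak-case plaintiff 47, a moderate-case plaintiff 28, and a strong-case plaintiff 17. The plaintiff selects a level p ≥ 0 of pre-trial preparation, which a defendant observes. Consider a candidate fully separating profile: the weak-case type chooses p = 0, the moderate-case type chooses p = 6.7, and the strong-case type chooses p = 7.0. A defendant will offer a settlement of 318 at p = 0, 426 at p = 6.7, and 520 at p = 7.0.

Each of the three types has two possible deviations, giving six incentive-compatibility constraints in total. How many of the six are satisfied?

Weak-case (own payoff 318): to p=6.7 gives 426 − 47×6.7 = 111.1 → no gain ✓; to p=7.0 gives 520 − 47×7.0 = 191 → no gain ✓.
Strong-case (own payoff 520 − 17×7.0 = 401): to p=0 gives 318 → no gain ✓; to p=6.7 gives 426 − 17×6.7 = 312.1 → no gain ✓.
Moderate-case (own payoff 426 − 28×6.7 = 238.4): to p=0 gives 318 → profitable ✗; to p=7.0 gives 520 − 28×7.0 = 324 → profitable ✗.
4 of the 6 constraints hold; not an equilibrium.

4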